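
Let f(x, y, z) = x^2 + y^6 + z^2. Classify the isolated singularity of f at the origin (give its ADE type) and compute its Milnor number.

Type A_{5}, Milnor number mu = 5.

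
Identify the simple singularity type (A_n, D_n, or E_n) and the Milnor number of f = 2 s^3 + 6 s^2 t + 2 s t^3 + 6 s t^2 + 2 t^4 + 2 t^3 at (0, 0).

Type E_7, Milnor number mu = 7.

The Hessian of f at 0 has rank 0. Corank 2; j^3 = 2*(s + t)^3 is a perfect cube, so E-series; the 4-jet and mu = 7 give E_7.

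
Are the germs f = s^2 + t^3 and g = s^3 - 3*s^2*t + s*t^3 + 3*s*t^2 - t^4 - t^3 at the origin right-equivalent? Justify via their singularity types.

No.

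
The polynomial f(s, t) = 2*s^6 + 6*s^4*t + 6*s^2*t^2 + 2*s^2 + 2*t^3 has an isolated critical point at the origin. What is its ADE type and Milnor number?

The Hessian of f at 0 is [[4, 0], [0, 0]] with rank 1, so corank 1. A Groebner basis of the Jacobian ideal J(f) in C{s,t} is {t^2, s}; counting standard monomials gives mu = 2. Corank 1: A-series; mu = 2 gives A_2.

Type A_{2}, Milnor number mu = 2.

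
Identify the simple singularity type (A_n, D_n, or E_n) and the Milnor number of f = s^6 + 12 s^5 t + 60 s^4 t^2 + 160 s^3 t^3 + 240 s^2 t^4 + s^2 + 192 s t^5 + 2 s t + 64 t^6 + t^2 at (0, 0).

Type A_{5}, Milnor number mu = 5.

The Hessian of f at 0 is [[2, 2], [2, 2]] with rank 1, so corank 1. A Groebner basis of the Jacobian ideal J(f) in C{s,t} is {t^5, s + t}; counting standard monomials gives mu = 5. Corank 1: A-series; mu = 5 gives A_5.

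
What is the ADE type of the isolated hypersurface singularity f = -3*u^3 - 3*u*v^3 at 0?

E_7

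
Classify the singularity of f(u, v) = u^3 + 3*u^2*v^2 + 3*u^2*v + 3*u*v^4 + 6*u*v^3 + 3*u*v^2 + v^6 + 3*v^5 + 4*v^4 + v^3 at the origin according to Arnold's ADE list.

E_6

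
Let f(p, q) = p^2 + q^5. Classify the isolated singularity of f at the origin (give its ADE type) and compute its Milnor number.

Type A_{4}, Milnor number mu = 4.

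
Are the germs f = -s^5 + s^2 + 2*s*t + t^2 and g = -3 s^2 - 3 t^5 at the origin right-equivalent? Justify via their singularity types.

The Hessian of f at 0 has rank 1. Corank 1: A-series; mu = 4 gives A_4. The Hessian of g at 0 has rank 1. Corank 1: A-series; mu = 4 gives A_4. Both have type A_4, hence right-equivalent.

Yes.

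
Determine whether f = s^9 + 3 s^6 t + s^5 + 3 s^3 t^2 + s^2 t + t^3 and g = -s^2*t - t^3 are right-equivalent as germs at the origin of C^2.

The Hessian of f at 0 has rank 0. Corank 2; j^3 = t*(s^2 + t^2) splits into three distinct lines over C (the quadratic factor has nonzero discriminant), so D_4. The Hessian of g at 0 has rank 0. Corank 2; j^3 = -t*(s^2 + t^2) splits into three distinct lines over C (the quadratic factor has nonzero discriminant), so D_4. Both have type D_4, hence right-equivalent.

Yes.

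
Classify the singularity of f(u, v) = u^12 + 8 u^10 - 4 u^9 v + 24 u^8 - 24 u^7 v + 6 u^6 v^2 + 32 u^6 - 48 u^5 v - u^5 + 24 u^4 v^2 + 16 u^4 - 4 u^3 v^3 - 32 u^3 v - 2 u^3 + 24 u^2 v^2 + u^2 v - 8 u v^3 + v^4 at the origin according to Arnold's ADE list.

D_{5}

The Hessian of f at 0 has rank 0. Corank 2; j^3 = -u^2*(2*u - v) has shape L^2 M (L != M), so D-series; mu = 5 gives D_5.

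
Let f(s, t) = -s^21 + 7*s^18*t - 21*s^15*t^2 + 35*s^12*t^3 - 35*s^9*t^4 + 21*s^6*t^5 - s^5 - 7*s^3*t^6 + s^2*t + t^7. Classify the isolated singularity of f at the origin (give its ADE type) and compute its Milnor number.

Type D_8, Milnor number mu = 8.

The Hessian of f at 0 is [[0, 0], [0, 0]] with rank 0, so corank 2. A Groebner basis of the Jacobian ideal J(f) in C{s,t} is {s^2/7 + t^6, s^3, s*t}; counting standard monomials gives mu = 8. Corank 2; j^3 = s^2*t has shape L^2 M (L != M), so D-series; mu = 8 gives D_8.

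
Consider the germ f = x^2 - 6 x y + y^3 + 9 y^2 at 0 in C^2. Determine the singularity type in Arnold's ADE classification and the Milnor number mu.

The Hessian of f at 0 is [[2, -6], [-6, 18]] with rank 1, so corank 1. A Groebner basis of the Jacobian ideal J(f) in C{x,y} is {y^2, x - 3*y}; counting standard monomials gives mu = 2. Corank 1: A-series; mu = 2 gives A_2.

Type A_2, Milnor number mu = 2.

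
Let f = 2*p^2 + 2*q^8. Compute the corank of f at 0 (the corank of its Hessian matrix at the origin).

The Hessian at 0 is [[4, 0], [0, 0]] of rank 1; hence corank 1.

1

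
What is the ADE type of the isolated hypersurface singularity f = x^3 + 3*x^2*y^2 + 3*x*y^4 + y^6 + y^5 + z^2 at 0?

The Hessian of f at 0 has rank 1. Corank 2; j^3 = x^3 is a perfect cube, so E-series; the 5-jet and mu = 8 give E_8.

E_{8}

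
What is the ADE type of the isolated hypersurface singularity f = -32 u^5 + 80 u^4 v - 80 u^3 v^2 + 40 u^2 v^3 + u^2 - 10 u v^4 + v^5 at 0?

A_{4}

The Hessian of f at 0 is [[2, 0], [0, 0]] with rank 1, so corank 1. A Groebner basis of the Jacobian ideal J(f) in C{u,v} is {v^4, u}; counting standard monomials gives mu = 4. Corank 1: A-series; mu = 4 gives A_4.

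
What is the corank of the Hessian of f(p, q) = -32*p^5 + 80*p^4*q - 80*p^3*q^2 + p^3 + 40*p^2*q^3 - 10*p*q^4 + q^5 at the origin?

2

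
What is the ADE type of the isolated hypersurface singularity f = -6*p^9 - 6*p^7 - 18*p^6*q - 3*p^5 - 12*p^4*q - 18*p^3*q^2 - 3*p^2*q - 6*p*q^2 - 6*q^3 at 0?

D_{4}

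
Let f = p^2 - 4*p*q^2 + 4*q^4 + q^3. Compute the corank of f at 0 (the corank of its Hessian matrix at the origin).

1

Hessian at 0 has rank 1.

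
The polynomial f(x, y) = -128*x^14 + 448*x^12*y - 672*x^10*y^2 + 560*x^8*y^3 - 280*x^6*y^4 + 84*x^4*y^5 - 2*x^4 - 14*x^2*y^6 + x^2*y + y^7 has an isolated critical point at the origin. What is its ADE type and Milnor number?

Type D_{8}, Milnor number mu = 8.

The Hessian of f at 0 is [[0, 0], [0, 0]] with rank 0, so corank 2. A Groebner basis of the Jacobian ideal J(f) in C{x,y} is {x^2/7 + y^6, x^3, x*y}; counting standard monomials gives mu = 8. Corank 2; j^3 = x^2*y has shape L^2 M (L != M), so D-series; mu = 8 gives D_8.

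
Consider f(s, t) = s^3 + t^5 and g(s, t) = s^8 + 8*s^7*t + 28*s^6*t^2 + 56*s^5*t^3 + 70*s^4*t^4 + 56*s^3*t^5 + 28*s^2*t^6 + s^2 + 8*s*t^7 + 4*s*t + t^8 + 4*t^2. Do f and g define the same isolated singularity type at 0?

No.

The Hessian of f at 0 has rank 0. Corank 2; j^3 = s^3 is a perfect cube, so E-series; the 5-jet and mu = 8 give E_8. The Hessian of g at 0 has rank 1. Corank 1: A-series; mu = 7 gives A_7. f is E_8 but g is A_7, hence not right-equivalent.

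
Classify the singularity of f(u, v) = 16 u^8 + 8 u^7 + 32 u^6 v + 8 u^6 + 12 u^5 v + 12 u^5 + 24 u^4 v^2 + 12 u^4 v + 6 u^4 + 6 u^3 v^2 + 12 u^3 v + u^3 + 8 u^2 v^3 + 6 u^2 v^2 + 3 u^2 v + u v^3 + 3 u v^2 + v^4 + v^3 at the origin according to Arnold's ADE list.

The Hessian of f at 0 is [[0, 0], [0, 0]] with rank 0, so corank 2. A Groebner basis of the Jacobian ideal J(f) in C{u,v} is {3*u^2/2 + 3*u*v + v^4 + v^3/2 + 3*v^2/2, u^3 - 15*u^2/2 - 15*u*v - 3*v^3/2 - 15*v^2/2, u^2*v + 11*u^2/2 + 11*u*v + 5*v^3/6 + 11*v^2/2, -3*u^2 + u*v^2 - 6*u*v - 3*v^2}; counting standard monomials gives mu = 7. Corank 2; j^3 = (u + v)^3 is a perfect cube, so E-series; the 4-jet and mu = 7 give E_7.

E_7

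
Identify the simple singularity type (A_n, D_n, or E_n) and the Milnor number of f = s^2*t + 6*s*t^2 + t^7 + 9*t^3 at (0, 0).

Type D_8, Milnor number mu = 8.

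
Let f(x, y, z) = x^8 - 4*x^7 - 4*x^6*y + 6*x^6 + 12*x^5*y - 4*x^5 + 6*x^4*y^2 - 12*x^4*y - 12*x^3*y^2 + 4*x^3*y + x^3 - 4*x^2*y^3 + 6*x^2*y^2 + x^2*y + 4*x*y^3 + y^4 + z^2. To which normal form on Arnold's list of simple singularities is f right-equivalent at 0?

D5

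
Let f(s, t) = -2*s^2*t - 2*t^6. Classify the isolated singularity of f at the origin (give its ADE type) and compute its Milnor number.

Type D_7, Milnor number mu = 7.

The Hessian of f at 0 is [[0, 0], [0, 0]] with rank 0, so corank 2. A Groebner basis of the Jacobian ideal J(f) in C{s,t} is {s^2/6 + t^5, s^3, s*t}; counting standard monomials gives mu = 7. Corank 2; j^3 = -2*s^2*t has shape L^2 M (L != M), so D-series; mu = 7 gives D_7.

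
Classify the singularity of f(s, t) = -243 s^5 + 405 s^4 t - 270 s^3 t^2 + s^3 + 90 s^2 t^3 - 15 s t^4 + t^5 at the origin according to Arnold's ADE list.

The Hessian of f at 0 is [[0, 0], [0, 0]] with rank 0, so corank 2. A Groebner basis of the Jacobian ideal J(f) in C{s,t} is {t^5, s*t^3 - t^4/12, s^2}; counting standard monomials gives mu = 8. Corank 2; j^3 = s^3 is a perfect cube, so E-series; the 5-jet and mu = 8 give E_8.

E8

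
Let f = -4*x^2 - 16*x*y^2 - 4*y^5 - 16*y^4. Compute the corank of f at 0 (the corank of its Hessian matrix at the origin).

1

The Hessian at 0 is [[-8, 0], [0, 0]] of rank 1; hence corank 1.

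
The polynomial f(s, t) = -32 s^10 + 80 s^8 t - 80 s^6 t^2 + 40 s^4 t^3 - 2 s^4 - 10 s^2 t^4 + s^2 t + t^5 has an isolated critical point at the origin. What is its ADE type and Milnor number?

Type D6, Milnor number mu = 6.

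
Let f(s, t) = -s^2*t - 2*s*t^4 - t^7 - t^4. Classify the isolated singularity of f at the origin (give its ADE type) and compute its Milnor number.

Type D_{5}, Milnor number mu = 5.

The Hessian of f at 0 has rank 0. Corank 2; j^3 = -s^2*t has shape L^2 M (L != M), so D-series; mu = 5 gives D_5.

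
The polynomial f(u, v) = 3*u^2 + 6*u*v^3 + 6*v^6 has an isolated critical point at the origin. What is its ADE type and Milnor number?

The Hessian of f at 0 has rank 1. Corank 1: A-series; mu = 5 gives A_5.

Type A_5, Milnor number mu = 5.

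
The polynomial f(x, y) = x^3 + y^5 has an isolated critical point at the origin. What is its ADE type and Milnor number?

Type E8, Milnor number mu = 8.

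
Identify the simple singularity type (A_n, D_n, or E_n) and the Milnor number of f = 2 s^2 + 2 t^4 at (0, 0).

The Hessian of f at 0 has rank 1. Corank 1: A-series; mu = 3 gives A_3.

Type A3, Milnor number mu = 3.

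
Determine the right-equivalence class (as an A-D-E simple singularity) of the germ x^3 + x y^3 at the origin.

The Hessian of f at 0 is [[0, 0], [0, 0]] with rank 0, so corank 2. A Groebner basis of the Jacobian ideal J(f) in C{x,y} is {x^3, x*y^2, 3*x^2 + y^3}; counting standard monomials gives mu = 7. Corank 2; j^3 = x^3 is a perfect cube, so E-series; the 4-jet and mu = 7 give E_7.

E_7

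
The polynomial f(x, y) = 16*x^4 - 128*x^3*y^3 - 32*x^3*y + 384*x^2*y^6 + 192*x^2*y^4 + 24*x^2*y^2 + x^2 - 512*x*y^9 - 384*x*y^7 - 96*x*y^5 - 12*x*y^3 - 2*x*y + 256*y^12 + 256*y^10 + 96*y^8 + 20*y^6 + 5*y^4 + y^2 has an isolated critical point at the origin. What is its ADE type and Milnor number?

Type A_{3}, Milnor number mu = 3.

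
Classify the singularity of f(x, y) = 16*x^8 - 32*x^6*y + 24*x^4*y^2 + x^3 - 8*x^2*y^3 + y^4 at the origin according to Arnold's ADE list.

The Hessian of f at 0 has rank 0. Corank 2; j^3 = x^3 is a perfect cube, so E-series; the 4-jet and mu = 6 give E_6.

E_{6}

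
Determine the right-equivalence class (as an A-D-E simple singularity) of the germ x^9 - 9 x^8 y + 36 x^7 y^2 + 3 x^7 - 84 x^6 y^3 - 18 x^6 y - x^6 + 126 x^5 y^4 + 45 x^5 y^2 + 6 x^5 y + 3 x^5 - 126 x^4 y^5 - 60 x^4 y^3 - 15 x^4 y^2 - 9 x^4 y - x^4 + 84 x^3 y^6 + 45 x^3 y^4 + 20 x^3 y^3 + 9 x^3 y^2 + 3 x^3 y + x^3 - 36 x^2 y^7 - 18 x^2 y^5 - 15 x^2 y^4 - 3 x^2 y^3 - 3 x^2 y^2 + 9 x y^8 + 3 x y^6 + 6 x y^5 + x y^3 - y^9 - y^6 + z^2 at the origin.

E_7

The Hessian of f at 0 has rank 1. Corank 2; j^3 = x^3 is a perfect cube, so E-series; the 4-jet and mu = 7 give E_7.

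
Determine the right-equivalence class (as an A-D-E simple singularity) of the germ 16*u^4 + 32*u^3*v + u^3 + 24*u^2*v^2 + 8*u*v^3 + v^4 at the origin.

E_6

The Hessian of f at 0 has rank 0. Corank 2; j^3 = u^3 is a perfect cube, so E-series; the 4-jet and mu = 6 give E_6.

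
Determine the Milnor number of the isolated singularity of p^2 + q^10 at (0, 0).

9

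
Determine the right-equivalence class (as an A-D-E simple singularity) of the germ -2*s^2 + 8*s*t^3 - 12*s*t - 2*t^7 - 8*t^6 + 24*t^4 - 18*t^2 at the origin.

A_{6}

The Hessian of f at 0 has rank 1. Corank 1: A-series; mu = 6 gives A_6.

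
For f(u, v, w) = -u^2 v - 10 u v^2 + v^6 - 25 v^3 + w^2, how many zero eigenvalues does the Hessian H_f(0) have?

2

The Hessian at 0 is [[0, 0, 0], [0, 0, 0], [0, 0, 2]] of rank 1; hence corank 2.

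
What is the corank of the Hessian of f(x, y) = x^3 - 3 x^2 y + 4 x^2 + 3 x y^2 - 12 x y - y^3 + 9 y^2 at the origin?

1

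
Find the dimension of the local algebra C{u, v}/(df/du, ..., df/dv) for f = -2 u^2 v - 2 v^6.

The Hessian of f at 0 is [[0, 0], [0, 0]] with rank 0, so corank 2. A Groebner basis of the Jacobian ideal J(f) in C{u,v} is {u^2/6 + v^5, u^3, u*v}; counting standard monomials gives mu = 7. Corank 2; j^3 = -2*u^2*v has shape L^2 M (L != M), so D-series; mu = 7 gives D_7.

7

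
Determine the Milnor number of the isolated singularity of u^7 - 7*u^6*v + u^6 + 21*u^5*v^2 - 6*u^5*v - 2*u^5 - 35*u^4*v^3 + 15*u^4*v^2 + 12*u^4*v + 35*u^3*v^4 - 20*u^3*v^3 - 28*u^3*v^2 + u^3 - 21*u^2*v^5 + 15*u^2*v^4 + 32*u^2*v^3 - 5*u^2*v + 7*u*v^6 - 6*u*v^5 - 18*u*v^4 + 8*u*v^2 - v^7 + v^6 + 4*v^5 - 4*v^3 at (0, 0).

7

The Hessian of f at 0 has rank 0. Corank 2; j^3 = (u - 2*v)^2*(u - v) has shape L^2 M (L != M), so D-series; mu = 7 gives D_7.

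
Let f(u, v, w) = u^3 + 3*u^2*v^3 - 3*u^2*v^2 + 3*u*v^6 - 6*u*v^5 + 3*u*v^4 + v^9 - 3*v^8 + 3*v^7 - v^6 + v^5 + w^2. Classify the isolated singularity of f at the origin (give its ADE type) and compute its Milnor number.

Type E_{8}, Milnor number mu = 8.

The Hessian of f at 0 has rank 1. Corank 2; j^3 = u^3 is a perfect cube, so E-series; the 5-jet and mu = 8 give E_8.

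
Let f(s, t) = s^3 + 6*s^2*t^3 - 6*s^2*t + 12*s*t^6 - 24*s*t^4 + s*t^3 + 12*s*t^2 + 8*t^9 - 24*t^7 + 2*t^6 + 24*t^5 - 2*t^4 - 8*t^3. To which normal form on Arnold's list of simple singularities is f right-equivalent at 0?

The Hessian of f at 0 has rank 0. Corank 2; j^3 = (s - 2*t)^3 is a perfect cube, so E-series; the 4-jet and mu = 7 give E_7.

E_{7}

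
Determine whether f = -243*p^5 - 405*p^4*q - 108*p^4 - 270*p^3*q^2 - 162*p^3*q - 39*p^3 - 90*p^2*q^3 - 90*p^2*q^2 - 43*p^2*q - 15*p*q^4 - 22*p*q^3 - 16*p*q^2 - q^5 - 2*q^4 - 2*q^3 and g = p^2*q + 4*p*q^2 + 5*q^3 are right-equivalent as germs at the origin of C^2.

Yes.

The Hessian of f at 0 is [[0, 0], [0, 0]] with rank 0, so corank 2. A Groebner basis of the Jacobian ideal J(f) in C{p,q} is {q^3, p^2 - 2*q^2/23, p*q + 7*q^2/23}; counting standard monomials gives mu = 4. Corank 2; j^3 = -(3*p + q)*(13*p^2 + 10*p*q + 2*q^2) splits into three distinct lines over C (the quadratic factor has nonzero discriminant), so D_4. The Hessian of g at 0 is [[0, 0], [0, 0]] with rank 0, so corank 2. A Groebner basis of the Jacobian ideal J(g) in C{p,q} is {q^3, p^2 - q^2, p*q + 2*q^2}; counting standard monomials gives mu = 4. Corank 2; j^3 = q*(p^2 + 4*p*q + 5*q^2) splits into three distinct lines over C (the quadratic factor has nonzero discriminant), so D_4. Both have type D_4, hence right-equivalent.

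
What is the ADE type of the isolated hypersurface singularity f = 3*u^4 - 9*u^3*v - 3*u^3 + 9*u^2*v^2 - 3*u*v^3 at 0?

The Hessian of f at 0 is [[0, 0], [0, 0]] with rank 0, so corank 2. A Groebner basis of the Jacobian ideal J(f) in C{u,v} is {3*u^2 + v^4 + v^3, u^3, u^2*v - u^2 - v^3/3, -2*u^2 + u*v^2 - 2*v^3/3}; counting standard monomials gives mu = 7. Corank 2; j^3 = -3*u^3 is a perfect cube, so E-series; the 4-jet and mu = 7 give E_7.

E_7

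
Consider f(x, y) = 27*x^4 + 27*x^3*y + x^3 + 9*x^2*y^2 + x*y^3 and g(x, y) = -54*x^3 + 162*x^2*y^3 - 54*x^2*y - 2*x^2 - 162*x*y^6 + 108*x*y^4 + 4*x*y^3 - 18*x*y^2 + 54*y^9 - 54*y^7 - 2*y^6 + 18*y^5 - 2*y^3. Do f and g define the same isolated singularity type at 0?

No.

The Hessian of f at 0 has rank 0. Corank 2; j^3 = x^3 is a perfect cube, so E-series; the 4-jet and mu = 7 give E_7. The Hessian of g at 0 has rank 1. Corank 1: A-series; mu = 2 gives A_2. f is E_7 but g is A_2, hence not right-equivalent.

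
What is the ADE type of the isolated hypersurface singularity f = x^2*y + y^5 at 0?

D_{6}

The Hessian of f at 0 is [[0, 0], [0, 0]] with rank 0, so corank 2. A Groebner basis of the Jacobian ideal J(f) in C{x,y} is {x^2/5 + y^4, x^3, x*y}; counting standard monomials gives mu = 6. Corank 2; j^3 = x^2*y has shape L^2 M (L != M), so D-series; mu = 6 gives D_6.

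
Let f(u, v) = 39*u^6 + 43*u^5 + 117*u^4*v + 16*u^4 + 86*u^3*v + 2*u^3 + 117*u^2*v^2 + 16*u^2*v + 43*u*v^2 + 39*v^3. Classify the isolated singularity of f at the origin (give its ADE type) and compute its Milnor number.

The Hessian of f at 0 is [[0, 0], [0, 0]] with rank 0, so corank 2. A Groebner basis of the Jacobian ideal J(f) in C{u,v} is {v^3, u^2 - 23*v^2/2, u*v + 7*v^2/2}; counting standard monomials gives mu = 4. Corank 2; j^3 = (u + 3*v)*(2*u^2 + 10*u*v + 13*v^2) splits into three distinct lines over C (the quadratic factor has nonzero discriminant), so D_4.

Type D_4, Milnor number mu = 4.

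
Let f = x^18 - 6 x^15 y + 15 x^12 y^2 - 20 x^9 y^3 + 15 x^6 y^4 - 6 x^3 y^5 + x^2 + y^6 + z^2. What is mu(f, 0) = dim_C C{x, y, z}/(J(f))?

The Hessian of f at 0 has rank 2. Corank 1: A-series; mu = 5 gives A_5.

5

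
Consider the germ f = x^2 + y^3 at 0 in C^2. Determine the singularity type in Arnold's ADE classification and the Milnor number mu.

Type A2, Milnor number mu = 2.

The Hessian of f at 0 has rank 1. Corank 1: A-series; mu = 2 gives A_2.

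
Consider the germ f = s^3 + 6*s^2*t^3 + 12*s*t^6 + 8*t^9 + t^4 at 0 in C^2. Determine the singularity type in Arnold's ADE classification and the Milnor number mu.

Type E_{6}, Milnor number mu = 6.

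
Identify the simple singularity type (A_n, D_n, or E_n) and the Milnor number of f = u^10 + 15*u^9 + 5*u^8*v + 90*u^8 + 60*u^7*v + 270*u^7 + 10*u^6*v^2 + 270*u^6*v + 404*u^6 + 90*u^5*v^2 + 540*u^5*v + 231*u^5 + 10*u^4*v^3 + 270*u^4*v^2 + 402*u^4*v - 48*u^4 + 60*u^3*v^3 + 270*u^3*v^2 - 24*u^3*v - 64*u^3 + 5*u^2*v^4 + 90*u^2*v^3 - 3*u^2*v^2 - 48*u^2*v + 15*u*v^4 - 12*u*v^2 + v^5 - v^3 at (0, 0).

Type E8, Milnor number mu = 8.

The Hessian of f at 0 has rank 0. Corank 2; j^3 = -(4*u + v)^3 is a perfect cube, so E-series; the 5-jet and mu = 8 give E_8.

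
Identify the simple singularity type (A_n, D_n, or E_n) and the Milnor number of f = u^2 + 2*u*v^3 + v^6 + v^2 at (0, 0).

Type A_1, Milnor number mu = 1.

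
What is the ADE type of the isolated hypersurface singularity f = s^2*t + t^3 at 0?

D_4

The Hessian of f at 0 has rank 0. Corank 2; j^3 = t*(s^2 + t^2) splits into three distinct lines over C (the quadratic factor has nonzero discriminant), so D_4.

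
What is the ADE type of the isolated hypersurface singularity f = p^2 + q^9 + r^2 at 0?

A8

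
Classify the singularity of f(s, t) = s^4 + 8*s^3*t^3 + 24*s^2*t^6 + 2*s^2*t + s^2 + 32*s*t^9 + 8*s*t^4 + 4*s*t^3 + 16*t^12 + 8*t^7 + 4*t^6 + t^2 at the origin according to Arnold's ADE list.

A_{1}

The Hessian of f at 0 has rank 2. Corank 0: nondegenerate Morse point, so A_1.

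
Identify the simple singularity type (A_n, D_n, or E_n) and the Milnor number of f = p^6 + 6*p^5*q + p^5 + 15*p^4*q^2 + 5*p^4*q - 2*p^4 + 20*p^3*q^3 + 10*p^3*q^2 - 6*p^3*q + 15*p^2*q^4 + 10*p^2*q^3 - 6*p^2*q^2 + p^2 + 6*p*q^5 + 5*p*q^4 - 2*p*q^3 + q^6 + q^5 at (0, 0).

Type A4, Milnor number mu = 4.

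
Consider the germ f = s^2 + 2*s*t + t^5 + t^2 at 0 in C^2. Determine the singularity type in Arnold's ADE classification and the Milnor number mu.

Type A_{4}, Milnor number mu = 4.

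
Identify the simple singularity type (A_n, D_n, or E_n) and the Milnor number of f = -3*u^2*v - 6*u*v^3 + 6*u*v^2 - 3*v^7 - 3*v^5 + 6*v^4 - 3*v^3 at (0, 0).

Type D8, Milnor number mu = 8.

The Hessian of f at 0 is [[0, 0], [0, 0]] with rank 0, so corank 2. A Groebner basis of the Jacobian ideal J(f) in C{u,v} is {u^2*v^2 + 2*u^2*v + u^2/7 - 20*u*v^2/7 - 8*u*v/7 + v^2, u^3 - 3*u^2*v - u^2/7 + 20*u*v^2/7 + 8*u*v/7 - v^2, u*v + v^3 - v^2}; counting standard monomials gives mu = 8. Corank 2; j^3 = -3*v*(u - v)^2 has shape L^2 M (L != M), so D-series; mu = 8 gives D_8.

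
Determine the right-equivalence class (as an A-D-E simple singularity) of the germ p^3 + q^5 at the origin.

The Hessian of f at 0 has rank 0. Corank 2; j^3 = p^3 is a perfect cube, so E-series; the 5-jet and mu = 8 give E_8.

E_8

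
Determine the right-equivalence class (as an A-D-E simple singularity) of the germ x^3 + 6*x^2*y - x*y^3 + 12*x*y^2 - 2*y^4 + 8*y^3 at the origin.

E7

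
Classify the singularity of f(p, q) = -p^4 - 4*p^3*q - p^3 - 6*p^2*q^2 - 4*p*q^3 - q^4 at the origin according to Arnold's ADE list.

The Hessian of f at 0 has rank 0. Corank 2; j^3 = -p^3 is a perfect cube, so E-series; the 4-jet and mu = 6 give E_6.

E6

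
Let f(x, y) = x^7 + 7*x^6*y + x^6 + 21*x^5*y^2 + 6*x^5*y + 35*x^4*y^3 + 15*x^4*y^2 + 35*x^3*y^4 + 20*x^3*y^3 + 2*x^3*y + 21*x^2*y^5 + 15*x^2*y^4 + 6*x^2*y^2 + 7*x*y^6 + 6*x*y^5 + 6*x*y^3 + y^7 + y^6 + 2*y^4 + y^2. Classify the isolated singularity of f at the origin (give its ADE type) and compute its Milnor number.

The Hessian of f at 0 has rank 1. Corank 1: A-series; mu = 6 gives A_6.

Type A_{6}, Milnor number mu = 6.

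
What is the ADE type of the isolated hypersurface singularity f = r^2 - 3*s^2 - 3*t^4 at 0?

A_3

The Hessian of f at 0 has rank 2. Corank 1: A-series; mu = 3 gives A_3.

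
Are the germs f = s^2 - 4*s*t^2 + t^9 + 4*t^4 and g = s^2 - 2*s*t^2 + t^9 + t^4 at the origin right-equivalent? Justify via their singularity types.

The Hessian of f at 0 has rank 1. Corank 1: A-series; mu = 8 gives A_8. The Hessian of g at 0 has rank 1. Corank 1: A-series; mu = 8 gives A_8. Both have type A_8, hence right-equivalent.

Yes.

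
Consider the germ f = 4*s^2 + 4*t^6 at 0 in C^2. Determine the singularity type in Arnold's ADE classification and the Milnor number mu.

Type A5, Milnor number mu = 5.

The Hessian of f at 0 has rank 1. Corank 1: A-series; mu = 5 gives A_5.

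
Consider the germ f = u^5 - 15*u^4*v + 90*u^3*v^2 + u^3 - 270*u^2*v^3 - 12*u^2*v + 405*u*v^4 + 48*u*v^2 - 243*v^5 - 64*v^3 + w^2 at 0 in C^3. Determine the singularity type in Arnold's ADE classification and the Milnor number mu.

Type E8, Milnor number mu = 8.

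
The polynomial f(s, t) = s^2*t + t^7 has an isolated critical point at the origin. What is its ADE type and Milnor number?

The Hessian of f at 0 has rank 0. Corank 2; j^3 = s^2*t has shape L^2 M (L != M), so D-series; mu = 8 gives D_8.

Type D_{8}, Milnor number mu = 8.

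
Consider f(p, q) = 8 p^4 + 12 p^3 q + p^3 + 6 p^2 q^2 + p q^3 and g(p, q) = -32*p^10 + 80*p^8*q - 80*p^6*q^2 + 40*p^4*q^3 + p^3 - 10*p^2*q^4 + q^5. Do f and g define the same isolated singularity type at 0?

No.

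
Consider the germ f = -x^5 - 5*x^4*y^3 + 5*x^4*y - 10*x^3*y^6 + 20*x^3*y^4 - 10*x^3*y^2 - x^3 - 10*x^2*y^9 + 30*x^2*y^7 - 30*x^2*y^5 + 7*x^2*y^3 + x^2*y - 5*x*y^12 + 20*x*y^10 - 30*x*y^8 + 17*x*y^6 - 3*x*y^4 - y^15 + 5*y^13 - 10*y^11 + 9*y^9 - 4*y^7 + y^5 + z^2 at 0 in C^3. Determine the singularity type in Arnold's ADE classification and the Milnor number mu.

Type D_6, Milnor number mu = 6.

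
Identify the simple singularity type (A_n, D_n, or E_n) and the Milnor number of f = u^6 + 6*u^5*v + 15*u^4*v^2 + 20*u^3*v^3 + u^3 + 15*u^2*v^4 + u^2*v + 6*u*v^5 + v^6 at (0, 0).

Type D_7, Milnor number mu = 7.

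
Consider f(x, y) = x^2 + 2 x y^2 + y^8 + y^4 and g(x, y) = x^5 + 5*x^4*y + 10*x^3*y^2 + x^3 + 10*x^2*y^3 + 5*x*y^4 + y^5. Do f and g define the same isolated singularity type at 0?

No.

The Hessian of f at 0 has rank 1. Corank 1: A-series; mu = 7 gives A_7. The Hessian of g at 0 has rank 0. Corank 2; j^3 = x^3 is a perfect cube, so E-series; the 5-jet and mu = 8 give E_8. f is A_7 but g is E_8, hence not right-equivalent.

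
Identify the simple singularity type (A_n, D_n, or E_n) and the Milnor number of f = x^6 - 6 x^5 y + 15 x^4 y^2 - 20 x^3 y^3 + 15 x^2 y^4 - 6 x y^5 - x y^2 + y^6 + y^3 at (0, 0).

Type D_7, Milnor number mu = 7.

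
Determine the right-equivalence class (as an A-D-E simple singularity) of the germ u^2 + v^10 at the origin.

The Hessian of f at 0 is [[2, 0], [0, 0]] with rank 1, so corank 1. A Groebner basis of the Jacobian ideal J(f) in C{u,v} is {v^9, u}; counting standard monomials gives mu = 9. Corank 1: A-series; mu = 9 gives A_9.

A_{9}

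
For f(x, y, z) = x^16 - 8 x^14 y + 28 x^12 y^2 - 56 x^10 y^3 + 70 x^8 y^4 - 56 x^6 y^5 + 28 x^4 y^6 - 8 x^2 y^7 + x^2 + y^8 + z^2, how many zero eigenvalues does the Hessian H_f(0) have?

1

Hessian at 0 has rank 2.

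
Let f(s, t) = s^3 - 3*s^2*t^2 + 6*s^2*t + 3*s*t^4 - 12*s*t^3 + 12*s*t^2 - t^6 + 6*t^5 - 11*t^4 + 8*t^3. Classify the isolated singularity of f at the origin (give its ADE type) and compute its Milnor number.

Type E6, Milnor number mu = 6.

The Hessian of f at 0 has rank 0. Corank 2; j^3 = (s + 2*t)^3 is a perfect cube, so E-series; the 4-jet and mu = 6 give E_6.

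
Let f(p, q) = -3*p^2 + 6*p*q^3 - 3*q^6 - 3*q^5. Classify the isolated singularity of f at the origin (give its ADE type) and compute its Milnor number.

Type A4, Milnor number mu = 4.

The Hessian of f at 0 has rank 1. Corank 1: A-series; mu = 4 gives A_4.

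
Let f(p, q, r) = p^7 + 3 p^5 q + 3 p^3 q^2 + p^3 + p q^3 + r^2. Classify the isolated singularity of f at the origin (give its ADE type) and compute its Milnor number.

Type E7, Milnor number mu = 7.

The Hessian of f at 0 has rank 1. Corank 2; j^3 = p^3 is a perfect cube, so E-series; the 4-jet and mu = 7 give E_7.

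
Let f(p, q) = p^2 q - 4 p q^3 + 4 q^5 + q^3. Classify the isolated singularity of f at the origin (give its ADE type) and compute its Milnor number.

Type D4, Milnor number mu = 4.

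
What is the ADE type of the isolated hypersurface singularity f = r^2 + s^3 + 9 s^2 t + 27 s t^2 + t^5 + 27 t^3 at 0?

E_8

The Hessian of f at 0 has rank 1. Corank 2; j^3 = (s + 3*t)^3 is a perfect cube, so E-series; the 5-jet and mu = 8 give E_8.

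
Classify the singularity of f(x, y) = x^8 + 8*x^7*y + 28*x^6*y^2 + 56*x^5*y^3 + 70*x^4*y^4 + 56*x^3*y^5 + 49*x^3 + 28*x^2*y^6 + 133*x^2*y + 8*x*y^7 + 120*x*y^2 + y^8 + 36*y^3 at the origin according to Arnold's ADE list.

D_9

The Hessian of f at 0 has rank 0. Corank 2; j^3 = (x + y)*(7*x + 6*y)^2 has shape L^2 M (L != M), so D-series; mu = 9 gives D_9.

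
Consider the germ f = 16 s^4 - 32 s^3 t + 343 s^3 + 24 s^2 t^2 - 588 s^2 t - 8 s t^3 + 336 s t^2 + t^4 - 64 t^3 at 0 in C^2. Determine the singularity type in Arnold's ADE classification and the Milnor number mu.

The Hessian of f at 0 is [[0, 0], [0, 0]] with rank 0, so corank 2. A Groebner basis of the Jacobian ideal J(f) in C{s,t} is {t^4, s*t^2 - 23*t^3/42, s^2 - 8*s*t/7 + 16*t^2/49}; counting standard monomials gives mu = 6. Corank 2; j^3 = (7*s - 4*t)^3 is a perfect cube, so E-series; the 4-jet and mu = 6 give E_6.

Type E6, Milnor number mu = 6.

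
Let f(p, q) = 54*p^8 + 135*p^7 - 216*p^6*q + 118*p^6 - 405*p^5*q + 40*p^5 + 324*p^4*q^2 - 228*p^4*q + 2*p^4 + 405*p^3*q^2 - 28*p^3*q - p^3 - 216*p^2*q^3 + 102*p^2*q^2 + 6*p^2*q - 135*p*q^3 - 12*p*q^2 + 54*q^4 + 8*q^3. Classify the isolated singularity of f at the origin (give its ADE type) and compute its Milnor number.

Type E_7, Milnor number mu = 7.

The Hessian of f at 0 has rank 0. Corank 2; j^3 = -(p - 2*q)^3 is a perfect cube, so E-series; the 4-jet and mu = 7 give E_7.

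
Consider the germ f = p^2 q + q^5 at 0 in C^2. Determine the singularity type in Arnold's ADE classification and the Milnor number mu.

Type D_{6}, Milnor number mu = 6.

The Hessian of f at 0 has rank 0. Corank 2; j^3 = p^2*q has shape L^2 M (L != M), so D-series; mu = 6 gives D_6.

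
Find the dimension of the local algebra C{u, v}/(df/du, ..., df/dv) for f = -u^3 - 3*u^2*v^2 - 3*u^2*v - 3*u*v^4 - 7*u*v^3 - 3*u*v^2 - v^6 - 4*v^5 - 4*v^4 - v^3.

The Hessian of f at 0 is [[0, 0], [0, 0]] with rank 0, so corank 2. A Groebner basis of the Jacobian ideal J(f) in C{u,v} is {-u^2 - 2*u*v + v^4 - v^3/3 - v^2, u^3 + 2*u^2 + 4*u*v + 5*v^3/3 + 2*v^2, u^2*v - 5*u^2/3 - 10*u*v/3 - 14*v^3/9 - 5*v^2/3, u^2 + u*v^2 + 2*u*v + 4*v^3/3 + v^2}; counting standard monomials gives mu = 7. Corank 2; j^3 = -(u + v)^3 is a perfect cube, so E-series; the 4-jet and mu = 7 give E_7.

7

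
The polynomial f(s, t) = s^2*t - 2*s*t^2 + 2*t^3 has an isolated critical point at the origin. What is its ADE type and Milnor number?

Type D_{4}, Milnor number mu = 4.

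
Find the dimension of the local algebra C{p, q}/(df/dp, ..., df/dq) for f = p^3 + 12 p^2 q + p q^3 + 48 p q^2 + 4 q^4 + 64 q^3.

The Hessian of f at 0 has rank 0. Corank 2; j^3 = (p + 4*q)^3 is a perfect cube, so E-series; the 4-jet and mu = 7 give E_7.

7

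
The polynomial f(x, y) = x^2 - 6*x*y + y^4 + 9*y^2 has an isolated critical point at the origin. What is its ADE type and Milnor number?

Type A_3, Milnor number mu = 3.

The Hessian of f at 0 has rank 1. Corank 1: A-series; mu = 3 gives A_3.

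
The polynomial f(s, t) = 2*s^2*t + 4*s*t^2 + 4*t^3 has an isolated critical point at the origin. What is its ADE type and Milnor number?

Type D_4, Milnor number mu = 4.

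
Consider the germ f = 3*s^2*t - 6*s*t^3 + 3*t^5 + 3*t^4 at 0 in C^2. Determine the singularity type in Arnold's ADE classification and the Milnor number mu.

The Hessian of f at 0 is [[0, 0], [0, 0]] with rank 0, so corank 2. A Groebner basis of the Jacobian ideal J(f) in C{s,t} is {s*t^2, -s*t + t^3, s^2 + 4*s*t}; counting standard monomials gives mu = 5. Corank 2; j^3 = 3*s^2*t has shape L^2 M (L != M), so D-series; mu = 5 gives D_5.

Type D_{5}, Milnor number mu = 5.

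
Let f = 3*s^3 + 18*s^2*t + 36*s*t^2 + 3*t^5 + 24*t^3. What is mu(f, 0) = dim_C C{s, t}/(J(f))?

8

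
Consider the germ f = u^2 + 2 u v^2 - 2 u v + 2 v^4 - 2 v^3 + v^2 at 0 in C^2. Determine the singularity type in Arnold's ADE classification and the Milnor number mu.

Type A3, Milnor number mu = 3.

The Hessian of f at 0 is [[2, -2], [-2, 2]] with rank 1, so corank 1. A Groebner basis of the Jacobian ideal J(f) in C{u,v} is {u^2 + u - v, u*v + u - v, u + v^2 - v}; counting standard monomials gives mu = 3. Corank 1: A-series; mu = 3 gives A_3.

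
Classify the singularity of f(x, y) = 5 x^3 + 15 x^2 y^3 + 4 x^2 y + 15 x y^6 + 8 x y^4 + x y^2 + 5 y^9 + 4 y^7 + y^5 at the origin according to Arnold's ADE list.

The Hessian of f at 0 is [[0, 0], [0, 0]] with rank 0, so corank 2. A Groebner basis of the Jacobian ideal J(f) in C{x,y} is {y^3, x^2 - y^2, x*y + 2*y^2}; counting standard monomials gives mu = 4. Corank 2; j^3 = x*(5*x^2 + 4*x*y + y^2) splits into three distinct lines over C (the quadratic factor has nonzero discriminant), so D_4.

D4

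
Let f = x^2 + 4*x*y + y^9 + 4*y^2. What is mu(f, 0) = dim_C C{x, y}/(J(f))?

8

The Hessian of f at 0 is [[2, 4], [4, 8]] with rank 1, so corank 1. A Groebner basis of the Jacobian ideal J(f) in C{x,y} is {y^8, x + 2*y}; counting standard monomials gives mu = 8. Corank 1: A-series; mu = 8 gives A_8.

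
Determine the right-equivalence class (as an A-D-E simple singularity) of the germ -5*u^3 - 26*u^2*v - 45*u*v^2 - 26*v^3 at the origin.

D_{4}

The Hessian of f at 0 has rank 0. Corank 2; j^3 = -(u + 2*v)*(5*u^2 + 16*u*v + 13*v^2) splits into three distinct lines over C (the quadratic factor has nonzero discriminant), so D_4.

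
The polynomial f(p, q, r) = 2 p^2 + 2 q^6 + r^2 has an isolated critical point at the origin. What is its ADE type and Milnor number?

Type A_5, Milnor number mu = 5.

The Hessian of f at 0 has rank 2. Corank 1: A-series; mu = 5 gives A_5.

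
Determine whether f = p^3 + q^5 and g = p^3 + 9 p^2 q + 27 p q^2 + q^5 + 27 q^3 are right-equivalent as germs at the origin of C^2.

The Hessian of f at 0 is [[0, 0], [0, 0]] with rank 0, so corank 2. A Groebner basis of the Jacobian ideal J(f) in C{p,q} is {q^4, p^2}; counting standard monomials gives mu = 8. Corank 2; j^3 = p^3 is a perfect cube, so E-series; the 5-jet and mu = 8 give E_8. The Hessian of g at 0 is [[0, 0], [0, 0]] with rank 0, so corank 2. A Groebner basis of the Jacobian ideal J(g) in C{p,q} is {q^4, p^2 + 6*p*q + 9*q^2}; counting standard monomials gives mu = 8. Corank 2; j^3 = (p + 3*q)^3 is a perfect cube, so E-series; the 5-jet and mu = 8 give E_8. Both have type E_8, hence right-equivalent.

Yes.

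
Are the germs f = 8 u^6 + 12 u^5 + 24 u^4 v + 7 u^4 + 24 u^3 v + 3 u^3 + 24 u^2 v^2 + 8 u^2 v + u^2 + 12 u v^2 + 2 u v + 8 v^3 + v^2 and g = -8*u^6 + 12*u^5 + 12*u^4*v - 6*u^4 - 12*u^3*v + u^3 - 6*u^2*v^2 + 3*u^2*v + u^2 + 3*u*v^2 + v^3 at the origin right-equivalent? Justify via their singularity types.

Yes.

The Hessian of f at 0 is [[2, 2], [2, 2]] with rank 1, so corank 1. A Groebner basis of the Jacobian ideal J(f) in C{u,v} is {v^2, u + v}; counting standard monomials gives mu = 2. Corank 1: A-series; mu = 2 gives A_2. The Hessian of g at 0 is [[2, 0], [0, 0]] with rank 1, so corank 1. A Groebner basis of the Jacobian ideal J(g) in C{u,v} is {v^2, u}; counting standard monomials gives mu = 2. Corank 1: A-series; mu = 2 gives A_2. Both have type A_2, hence right-equivalent.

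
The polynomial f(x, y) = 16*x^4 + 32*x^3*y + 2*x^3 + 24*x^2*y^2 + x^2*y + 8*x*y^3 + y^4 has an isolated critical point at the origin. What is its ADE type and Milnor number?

Type D_5, Milnor number mu = 5.

The Hessian of f at 0 has rank 0. Corank 2; j^3 = x^2*(2*x + y) has shape L^2 M (L != M), so D-series; mu = 5 gives D_5.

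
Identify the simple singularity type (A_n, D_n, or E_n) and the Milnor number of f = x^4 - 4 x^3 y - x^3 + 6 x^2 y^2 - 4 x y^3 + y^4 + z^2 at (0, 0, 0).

Type E6, Milnor number mu = 6.

The Hessian of f at 0 has rank 1. Corank 2; j^3 = -x^3 is a perfect cube, so E-series; the 4-jet and mu = 6 give E_6.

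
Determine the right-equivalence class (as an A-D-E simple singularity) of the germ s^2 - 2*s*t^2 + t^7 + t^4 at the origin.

A6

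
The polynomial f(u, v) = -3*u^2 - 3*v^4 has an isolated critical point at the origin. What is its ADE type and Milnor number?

Type A_3, Milnor number mu = 3.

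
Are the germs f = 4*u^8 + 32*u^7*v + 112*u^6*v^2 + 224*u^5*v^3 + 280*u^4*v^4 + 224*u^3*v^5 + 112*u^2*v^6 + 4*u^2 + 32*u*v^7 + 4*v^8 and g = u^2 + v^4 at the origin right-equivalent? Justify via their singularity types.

No.

The Hessian of f at 0 is [[8, 0], [0, 0]] with rank 1, so corank 1. A Groebner basis of the Jacobian ideal J(f) in C{u,v} is {v^7, u}; counting standard monomials gives mu = 7. Corank 1: A-series; mu = 7 gives A_7. The Hessian of g at 0 is [[2, 0], [0, 0]] with rank 1, so corank 1. A Groebner basis of the Jacobian ideal J(g) in C{u,v} is {v^3, u}; counting standard monomials gives mu = 3. Corank 1: A-series; mu = 3 gives A_3. f is A_7 but g is A_3, hence not right-equivalent.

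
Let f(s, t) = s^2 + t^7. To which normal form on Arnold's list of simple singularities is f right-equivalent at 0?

A_6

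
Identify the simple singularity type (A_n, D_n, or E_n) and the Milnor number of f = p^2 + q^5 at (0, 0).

Type A_4, Milnor number mu = 4.

The Hessian of f at 0 has rank 1. Corank 1: A-series; mu = 4 gives A_4.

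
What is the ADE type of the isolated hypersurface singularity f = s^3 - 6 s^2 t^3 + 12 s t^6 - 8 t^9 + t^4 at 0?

E_6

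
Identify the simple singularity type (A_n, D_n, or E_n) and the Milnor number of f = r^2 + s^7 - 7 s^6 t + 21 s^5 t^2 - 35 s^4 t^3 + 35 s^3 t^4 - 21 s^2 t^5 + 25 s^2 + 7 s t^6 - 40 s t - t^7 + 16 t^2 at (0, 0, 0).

Type A6, Milnor number mu = 6.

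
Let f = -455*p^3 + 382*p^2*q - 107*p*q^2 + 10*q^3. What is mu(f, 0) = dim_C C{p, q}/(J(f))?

4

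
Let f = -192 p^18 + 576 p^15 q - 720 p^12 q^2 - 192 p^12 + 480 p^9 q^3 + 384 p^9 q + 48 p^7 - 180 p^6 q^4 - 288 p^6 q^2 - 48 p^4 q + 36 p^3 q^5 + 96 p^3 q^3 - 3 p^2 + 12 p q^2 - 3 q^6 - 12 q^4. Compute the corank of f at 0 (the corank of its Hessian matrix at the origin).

1

The Hessian at 0 is [[-6, 0], [0, 0]] of rank 1; hence corank 1.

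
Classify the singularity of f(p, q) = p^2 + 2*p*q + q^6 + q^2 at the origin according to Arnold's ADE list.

The Hessian of f at 0 is [[2, 2], [2, 2]] with rank 1, so corank 1. A Groebner basis of the Jacobian ideal J(f) in C{p,q} is {q^5, p + q}; counting standard monomials gives mu = 5. Corank 1: A-series; mu = 5 gives A_5.

A_5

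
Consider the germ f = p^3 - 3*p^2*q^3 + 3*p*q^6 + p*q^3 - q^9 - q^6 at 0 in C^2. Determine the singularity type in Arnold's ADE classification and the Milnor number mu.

The Hessian of f at 0 is [[0, 0], [0, 0]] with rank 0, so corank 2. A Groebner basis of the Jacobian ideal J(f) in C{p,q} is {p^3, p*q^2, 3*p^2 + q^3}; counting standard monomials gives mu = 7. Corank 2; j^3 = p^3 is a perfect cube, so E-series; the 4-jet and mu = 7 give E_7.

Type E_{7}, Milnor number mu = 7.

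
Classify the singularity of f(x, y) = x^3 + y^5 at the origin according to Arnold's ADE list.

E_{8}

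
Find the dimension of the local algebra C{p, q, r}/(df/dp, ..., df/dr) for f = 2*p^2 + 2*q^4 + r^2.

3

The Hessian of f at 0 has rank 2. Corank 1: A-series; mu = 3 gives A_3.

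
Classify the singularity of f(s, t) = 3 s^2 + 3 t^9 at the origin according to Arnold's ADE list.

A_{8}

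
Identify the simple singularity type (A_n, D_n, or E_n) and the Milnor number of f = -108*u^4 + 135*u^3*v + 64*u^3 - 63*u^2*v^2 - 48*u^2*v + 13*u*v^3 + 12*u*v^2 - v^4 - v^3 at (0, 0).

Type E_7, Milnor number mu = 7.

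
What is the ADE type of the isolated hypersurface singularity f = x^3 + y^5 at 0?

E_{8}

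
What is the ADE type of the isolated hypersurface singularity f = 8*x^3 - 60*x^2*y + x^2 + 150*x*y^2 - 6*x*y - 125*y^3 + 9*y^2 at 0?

A_2

The Hessian of f at 0 is [[2, -6], [-6, 18]] with rank 1, so corank 1. A Groebner basis of the Jacobian ideal J(f) in C{x,y} is {y^2, x - 3*y}; counting standard monomials gives mu = 2. Corank 1: A-series; mu = 2 gives A_2.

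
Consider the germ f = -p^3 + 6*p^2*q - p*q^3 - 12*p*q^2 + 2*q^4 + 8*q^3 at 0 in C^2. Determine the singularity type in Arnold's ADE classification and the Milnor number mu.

Type E_7, Milnor number mu = 7.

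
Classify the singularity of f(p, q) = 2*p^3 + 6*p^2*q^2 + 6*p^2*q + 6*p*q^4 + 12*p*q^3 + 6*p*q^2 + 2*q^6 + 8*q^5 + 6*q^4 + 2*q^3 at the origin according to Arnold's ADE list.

E8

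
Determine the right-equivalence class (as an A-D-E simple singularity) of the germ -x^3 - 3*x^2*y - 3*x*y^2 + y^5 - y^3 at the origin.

E_{8}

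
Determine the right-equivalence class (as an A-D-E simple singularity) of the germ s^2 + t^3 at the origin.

A_2

The Hessian of f at 0 is [[2, 0], [0, 0]] with rank 1, so corank 1. A Groebner basis of the Jacobian ideal J(f) in C{s,t} is {t^2, s}; counting standard monomials gives mu = 2. Corank 1: A-series; mu = 2 gives A_2.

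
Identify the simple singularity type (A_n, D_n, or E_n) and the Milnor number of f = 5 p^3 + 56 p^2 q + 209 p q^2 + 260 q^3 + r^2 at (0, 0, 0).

Type D_4, Milnor number mu = 4.

The Hessian of f at 0 has rank 1. Corank 2; j^3 = (p + 4*q)*(5*p^2 + 36*p*q + 65*q^2) splits into three distinct lines over C (the quadratic factor has nonzero discriminant), so D_4.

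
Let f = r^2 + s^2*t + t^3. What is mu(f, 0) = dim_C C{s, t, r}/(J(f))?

The Hessian of f at 0 has rank 1. Corank 2; j^3 = t*(s^2 + t^2) splits into three distinct lines over C (the quadratic factor has nonzero discriminant), so D_4.

4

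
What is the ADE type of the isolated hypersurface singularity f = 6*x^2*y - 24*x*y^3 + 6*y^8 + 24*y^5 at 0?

The Hessian of f at 0 has rank 0. Corank 2; j^3 = 6*x^2*y has shape L^2 M (L != M), so D-series; mu = 9 gives D_9.

D_9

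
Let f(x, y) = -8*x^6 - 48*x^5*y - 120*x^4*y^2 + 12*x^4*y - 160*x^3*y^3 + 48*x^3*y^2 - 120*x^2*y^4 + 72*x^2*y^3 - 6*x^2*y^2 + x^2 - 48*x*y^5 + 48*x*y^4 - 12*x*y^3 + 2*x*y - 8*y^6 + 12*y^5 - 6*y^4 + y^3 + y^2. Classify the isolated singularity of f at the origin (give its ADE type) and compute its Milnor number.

The Hessian of f at 0 has rank 1. Corank 1: A-series; mu = 2 gives A_2.

Type A2, Milnor number mu = 2.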